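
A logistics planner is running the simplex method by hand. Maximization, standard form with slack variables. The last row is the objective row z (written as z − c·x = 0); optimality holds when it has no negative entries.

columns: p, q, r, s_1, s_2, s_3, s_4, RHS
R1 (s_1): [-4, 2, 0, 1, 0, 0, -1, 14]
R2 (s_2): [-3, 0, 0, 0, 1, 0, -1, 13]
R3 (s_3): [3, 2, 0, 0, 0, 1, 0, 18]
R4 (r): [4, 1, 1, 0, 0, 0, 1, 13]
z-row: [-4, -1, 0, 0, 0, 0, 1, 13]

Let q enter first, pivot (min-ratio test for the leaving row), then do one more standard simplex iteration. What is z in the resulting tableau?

Ratio test on column q — row 1: 14/2 = 7; row 2: entry 0 ≤ 0; row 3: 18/2 = 9; row 4: 13/1 = 13. Minimum is 7 at row 1 (s_1 leaves); pivot element 2.
Pivot on row 1; the z-row RHS becomes 13 − (-1)·7 = 20.
Next entering variable (most negative z-row entry -6): p.
Ratio test on column p — row 1: entry -2 ≤ 0; row 2: entry -3 ≤ 0; row 3: 4/7 = 4/7; row 4: 6/6 = 1. Minimum is 4/7 at row 3 (s_3 leaves); pivot element 7.
After the second pivot the z-row RHS is 20 − (-6)·(4/7) = 164/7.

164/7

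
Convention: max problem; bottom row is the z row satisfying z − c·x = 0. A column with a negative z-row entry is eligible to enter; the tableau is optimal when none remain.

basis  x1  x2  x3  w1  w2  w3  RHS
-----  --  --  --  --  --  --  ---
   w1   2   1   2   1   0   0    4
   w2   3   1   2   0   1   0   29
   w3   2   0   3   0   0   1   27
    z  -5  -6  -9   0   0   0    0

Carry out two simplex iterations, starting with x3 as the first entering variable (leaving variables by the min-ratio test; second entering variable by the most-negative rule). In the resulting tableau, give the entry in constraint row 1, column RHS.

Ratio test on column x3 — row 1: 4/2 = 2; row 2: 29/2 = 29/2; row 3: 27/3 = 9. Minimum is 2 at row 1 (w1 leaves); pivot element 2.
Divide row 1 by 2; eliminate column x3 from the other rows.
Second iteration: most negative z-row entry is -3/2 in column x2, so x2 enters.
Ratio test on column x2 — row 1: 2/(1/2) = 4; row 2: entry 0 ≤ 0; row 3: entry -3/2 ≤ 0. Minimum is 4 at row 1 (x3 leaves); pivot element 1/2.
Divide row 1 by 1/2; eliminate column x2 from the other rows.
After both pivots, the entry at constraint row 1, column RHS is 4.

4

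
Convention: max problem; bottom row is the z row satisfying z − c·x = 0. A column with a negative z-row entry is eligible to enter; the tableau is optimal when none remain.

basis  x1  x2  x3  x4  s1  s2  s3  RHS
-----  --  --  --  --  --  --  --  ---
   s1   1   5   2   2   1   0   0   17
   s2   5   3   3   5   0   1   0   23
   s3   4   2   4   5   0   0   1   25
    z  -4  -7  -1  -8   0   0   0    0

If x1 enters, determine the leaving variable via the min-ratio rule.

s2

Column x1 entries and ratios — s1: 17/1 = 17; s2: 23/5 = 23/5; s3: 25/4 = 25/4.
Smallest ratio is 23/5 in the row of s2, so s2 leaves.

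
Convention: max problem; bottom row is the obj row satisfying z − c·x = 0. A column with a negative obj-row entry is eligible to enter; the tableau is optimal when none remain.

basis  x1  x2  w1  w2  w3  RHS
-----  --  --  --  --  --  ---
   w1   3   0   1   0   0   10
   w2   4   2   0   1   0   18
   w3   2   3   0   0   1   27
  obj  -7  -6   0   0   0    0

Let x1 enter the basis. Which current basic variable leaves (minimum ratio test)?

w1

Column x1 entries and ratios — w1: 10/3 = 10/3; w2: 18/4 = 9/2; w3: 27/2 = 27/2.
Smallest ratio is 10/3 in the row of w1, so w1 leaves.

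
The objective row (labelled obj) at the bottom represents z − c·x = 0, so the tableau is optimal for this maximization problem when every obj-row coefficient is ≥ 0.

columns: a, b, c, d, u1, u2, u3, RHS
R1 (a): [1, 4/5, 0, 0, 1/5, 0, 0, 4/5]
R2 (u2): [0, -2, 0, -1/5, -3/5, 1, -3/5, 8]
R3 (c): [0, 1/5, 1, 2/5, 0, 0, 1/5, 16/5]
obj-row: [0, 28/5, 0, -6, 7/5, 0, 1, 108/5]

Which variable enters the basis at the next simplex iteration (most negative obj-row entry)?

Negative obj-row entries: d: -6.
The most negative is -6 in column d, so d enters.

d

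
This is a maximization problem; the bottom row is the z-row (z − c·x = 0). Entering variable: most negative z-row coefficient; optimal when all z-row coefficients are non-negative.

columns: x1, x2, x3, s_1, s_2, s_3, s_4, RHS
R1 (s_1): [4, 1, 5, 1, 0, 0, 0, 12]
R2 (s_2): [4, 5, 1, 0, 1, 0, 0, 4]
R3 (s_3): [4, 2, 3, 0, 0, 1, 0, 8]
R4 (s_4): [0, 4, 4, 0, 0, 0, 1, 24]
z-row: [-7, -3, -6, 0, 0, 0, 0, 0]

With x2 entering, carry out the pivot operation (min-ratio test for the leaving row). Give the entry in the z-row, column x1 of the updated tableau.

-23/5

Ratio test on column x2 — row 1: 12/1 = 12; row 2: 4/5 = 4/5; row 3: 8/2 = 4; row 4: 24/4 = 6. Minimum is 4/5 at row 2 (s_2 leaves); pivot element 5.
Divide row 2 by 5; eliminate column x2 from the other rows.
z-row update in column x1: -7 − (-3)·(4/5) = -23/5.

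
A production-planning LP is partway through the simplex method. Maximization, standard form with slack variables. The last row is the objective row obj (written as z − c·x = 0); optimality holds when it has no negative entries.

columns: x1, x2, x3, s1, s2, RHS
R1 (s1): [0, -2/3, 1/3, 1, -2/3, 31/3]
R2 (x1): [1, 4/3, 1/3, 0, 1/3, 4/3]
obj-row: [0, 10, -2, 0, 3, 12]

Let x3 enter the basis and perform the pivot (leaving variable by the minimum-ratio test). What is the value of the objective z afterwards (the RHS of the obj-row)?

Ratio test on column x3 — row 1: (31/3)/(1/3) = 31; row 2: (4/3)/(1/3) = 4. Minimum is 4 at row 2 (x1 leaves); pivot element 1/3.
Pivot on row 2; the obj-row RHS becomes 12 − (-2)·4 = 20.

20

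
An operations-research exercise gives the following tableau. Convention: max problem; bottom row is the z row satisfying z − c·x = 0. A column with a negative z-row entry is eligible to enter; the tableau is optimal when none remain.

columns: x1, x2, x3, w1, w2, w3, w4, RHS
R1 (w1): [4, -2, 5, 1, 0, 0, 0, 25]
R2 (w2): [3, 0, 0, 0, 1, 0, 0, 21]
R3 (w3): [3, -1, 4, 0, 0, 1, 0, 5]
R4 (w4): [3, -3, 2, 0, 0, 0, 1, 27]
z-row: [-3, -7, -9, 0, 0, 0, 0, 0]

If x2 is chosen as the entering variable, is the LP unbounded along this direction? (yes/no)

Every constraint-row entry in column x2 is ≤ 0, so increasing x2 is unbounded.

yes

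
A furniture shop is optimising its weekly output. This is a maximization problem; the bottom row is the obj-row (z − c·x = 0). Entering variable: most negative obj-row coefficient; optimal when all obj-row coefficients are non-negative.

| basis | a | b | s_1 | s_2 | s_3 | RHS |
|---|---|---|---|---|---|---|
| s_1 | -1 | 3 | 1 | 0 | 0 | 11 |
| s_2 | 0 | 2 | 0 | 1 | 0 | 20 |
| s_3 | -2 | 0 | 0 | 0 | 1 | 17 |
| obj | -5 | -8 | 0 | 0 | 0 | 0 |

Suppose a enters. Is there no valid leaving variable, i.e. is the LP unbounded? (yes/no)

Every constraint-row entry in column a is ≤ 0, so increasing a is unbounded.

yes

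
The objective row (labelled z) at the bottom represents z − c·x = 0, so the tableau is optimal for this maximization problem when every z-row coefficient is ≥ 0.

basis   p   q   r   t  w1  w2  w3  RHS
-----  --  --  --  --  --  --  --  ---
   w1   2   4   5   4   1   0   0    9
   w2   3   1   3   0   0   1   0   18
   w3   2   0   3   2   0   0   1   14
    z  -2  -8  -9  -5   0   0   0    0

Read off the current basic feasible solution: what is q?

q is not in the basis, so in the current basic feasible solution q = 0.

0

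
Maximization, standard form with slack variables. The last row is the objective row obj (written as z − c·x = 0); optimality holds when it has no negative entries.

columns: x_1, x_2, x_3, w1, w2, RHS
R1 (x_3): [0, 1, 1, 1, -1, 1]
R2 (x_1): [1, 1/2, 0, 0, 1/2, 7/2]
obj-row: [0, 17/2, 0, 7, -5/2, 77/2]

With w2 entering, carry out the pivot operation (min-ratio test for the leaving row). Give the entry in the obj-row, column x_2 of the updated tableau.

Ratio test on column w2 — row 1: entry -1 ≤ 0; row 2: (7/2)/(1/2) = 7. Minimum is 7 at row 2 (x_1 leaves); pivot element 1/2.
Divide row 2 by 1/2; eliminate column w2 from the other rows.
obj-row update in column x_2: 17/2 − (-5/2)·1 = 11.

11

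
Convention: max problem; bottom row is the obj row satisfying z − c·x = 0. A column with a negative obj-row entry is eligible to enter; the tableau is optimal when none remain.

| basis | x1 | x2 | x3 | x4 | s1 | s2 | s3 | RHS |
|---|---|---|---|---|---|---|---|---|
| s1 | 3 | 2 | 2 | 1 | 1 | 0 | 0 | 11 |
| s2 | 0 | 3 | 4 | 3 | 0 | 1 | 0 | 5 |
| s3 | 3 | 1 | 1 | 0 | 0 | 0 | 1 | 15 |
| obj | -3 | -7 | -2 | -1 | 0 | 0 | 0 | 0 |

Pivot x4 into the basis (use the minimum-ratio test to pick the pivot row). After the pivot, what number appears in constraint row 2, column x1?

0

Ratio test on column x4 — row 1: 11/1 = 11; row 2: 5/3 = 5/3; row 3: entry 0 ≤ 0. Minimum is 5/3 at row 2 (s2 leaves); pivot element 3.
Divide row 2 by 3; eliminate column x4 from the other rows.
In the new row 2, the x1 entry is the old entry divided by the pivot: 0/3 = 0.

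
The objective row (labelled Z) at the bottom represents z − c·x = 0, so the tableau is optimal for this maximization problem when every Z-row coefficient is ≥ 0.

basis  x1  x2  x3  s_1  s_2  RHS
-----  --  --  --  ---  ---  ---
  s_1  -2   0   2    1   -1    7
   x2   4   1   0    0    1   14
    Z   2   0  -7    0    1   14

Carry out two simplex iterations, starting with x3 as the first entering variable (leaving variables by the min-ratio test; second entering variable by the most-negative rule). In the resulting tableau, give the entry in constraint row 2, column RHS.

7/2

Ratio test on column x3 — row 1: 7/2 = 7/2; row 2: entry 0 ≤ 0. Minimum is 7/2 at row 1 (s_1 leaves); pivot element 2.
Divide row 1 by 2; eliminate column x3 from the other rows.
Second iteration: most negative Z-row entry is -5 in column x1, so x1 enters.
Ratio test on column x1 — row 1: entry -1 ≤ 0; row 2: 14/4 = 7/2. Minimum is 7/2 at row 2 (x2 leaves); pivot element 4.
Divide row 2 by 4; eliminate column x1 from the other rows.
After both pivots, the entry at constraint row 2, column RHS is 7/2.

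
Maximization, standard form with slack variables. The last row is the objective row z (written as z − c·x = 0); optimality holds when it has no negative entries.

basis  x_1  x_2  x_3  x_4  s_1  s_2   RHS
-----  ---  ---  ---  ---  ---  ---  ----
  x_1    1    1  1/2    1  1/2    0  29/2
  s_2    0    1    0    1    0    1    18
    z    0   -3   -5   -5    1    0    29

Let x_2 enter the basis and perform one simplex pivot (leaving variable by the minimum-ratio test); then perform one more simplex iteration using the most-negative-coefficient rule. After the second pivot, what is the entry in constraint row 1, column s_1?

Ratio test on column x_2 — row 1: (29/2)/1 = 29/2; row 2: 18/1 = 18. Minimum is 29/2 at row 1 (x_1 leaves); pivot element 1.
Divide row 1 by 1; eliminate column x_2 from the other rows.
Second iteration: most negative z-row entry is -7/2 in column x_3, so x_3 enters.
Ratio test on column x_3 — row 1: (29/2)/(1/2) = 29; row 2: entry -1/2 ≤ 0. Minimum is 29 at row 1 (x_2 leaves); pivot element 1/2.
Divide row 1 by 1/2; eliminate column x_3 from the other rows.
After both pivots, the entry at constraint row 1, column s_1 is 1.

1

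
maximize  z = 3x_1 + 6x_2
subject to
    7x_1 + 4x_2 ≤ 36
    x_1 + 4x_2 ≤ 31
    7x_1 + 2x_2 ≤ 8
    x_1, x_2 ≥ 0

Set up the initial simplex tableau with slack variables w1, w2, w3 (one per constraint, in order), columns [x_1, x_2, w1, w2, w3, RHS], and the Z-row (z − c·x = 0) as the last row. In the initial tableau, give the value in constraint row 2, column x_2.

4

Constraint 2 has coefficient 4 on x_2.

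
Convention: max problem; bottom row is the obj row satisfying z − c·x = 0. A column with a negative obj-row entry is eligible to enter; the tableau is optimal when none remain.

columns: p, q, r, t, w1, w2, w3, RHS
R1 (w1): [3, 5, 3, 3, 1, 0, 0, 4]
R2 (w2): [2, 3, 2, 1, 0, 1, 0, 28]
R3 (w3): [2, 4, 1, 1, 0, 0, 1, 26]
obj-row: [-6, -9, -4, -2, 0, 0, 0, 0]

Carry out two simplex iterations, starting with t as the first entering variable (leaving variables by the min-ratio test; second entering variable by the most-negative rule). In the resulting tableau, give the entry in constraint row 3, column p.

-2/5

Ratio test on column t — row 1: 4/3 = 4/3; row 2: 28/1 = 28; row 3: 26/1 = 26. Minimum is 4/3 at row 1 (w1 leaves); pivot element 3.
Divide row 1 by 3; eliminate column t from the other rows.
Second iteration: most negative obj-row entry is -17/3 in column q, so q enters.
Ratio test on column q — row 1: (4/3)/(5/3) = 4/5; row 2: (80/3)/(4/3) = 20; row 3: (74/3)/(7/3) = 74/7. Minimum is 4/5 at row 1 (t leaves); pivot element 5/3.
Divide row 1 by 5/3; eliminate column q from the other rows.
After both pivots, the entry at constraint row 3, column p is -2/5.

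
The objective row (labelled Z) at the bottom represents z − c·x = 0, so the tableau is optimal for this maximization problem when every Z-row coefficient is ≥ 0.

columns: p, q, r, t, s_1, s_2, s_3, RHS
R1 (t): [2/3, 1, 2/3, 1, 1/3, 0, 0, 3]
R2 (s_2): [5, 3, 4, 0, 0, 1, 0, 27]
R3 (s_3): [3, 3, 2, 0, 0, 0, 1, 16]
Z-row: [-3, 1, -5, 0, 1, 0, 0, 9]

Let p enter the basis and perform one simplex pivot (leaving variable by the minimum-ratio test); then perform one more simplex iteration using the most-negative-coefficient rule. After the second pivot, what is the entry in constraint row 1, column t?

3/2

Ratio test on column p — row 1: 3/(2/3) = 9/2; row 2: 27/5 = 27/5; row 3: 16/3 = 16/3. Minimum is 9/2 at row 1 (t leaves); pivot element 2/3.
Divide row 1 by 2/3; eliminate column p from the other rows.
Second iteration: most negative Z-row entry is -2 in column r, so r enters.
Ratio test on column r — row 1: (9/2)/1 = 9/2; row 2: entry -1 ≤ 0; row 3: entry -1 ≤ 0. Minimum is 9/2 at row 1 (p leaves); pivot element 1.
Divide row 1 by 1; eliminate column r from the other rows.
After both pivots, the entry at constraint row 1, column t is 3/2.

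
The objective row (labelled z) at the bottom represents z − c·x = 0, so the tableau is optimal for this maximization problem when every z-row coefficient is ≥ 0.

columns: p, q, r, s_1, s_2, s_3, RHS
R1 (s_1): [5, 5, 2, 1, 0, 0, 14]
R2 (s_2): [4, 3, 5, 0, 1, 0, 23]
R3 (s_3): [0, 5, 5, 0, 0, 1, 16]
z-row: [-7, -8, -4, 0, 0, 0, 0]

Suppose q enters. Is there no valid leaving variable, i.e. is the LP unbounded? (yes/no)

Column q has positive entries in row(s) 1, 2, 3, so the ratio test bounds it — not unbounded.

no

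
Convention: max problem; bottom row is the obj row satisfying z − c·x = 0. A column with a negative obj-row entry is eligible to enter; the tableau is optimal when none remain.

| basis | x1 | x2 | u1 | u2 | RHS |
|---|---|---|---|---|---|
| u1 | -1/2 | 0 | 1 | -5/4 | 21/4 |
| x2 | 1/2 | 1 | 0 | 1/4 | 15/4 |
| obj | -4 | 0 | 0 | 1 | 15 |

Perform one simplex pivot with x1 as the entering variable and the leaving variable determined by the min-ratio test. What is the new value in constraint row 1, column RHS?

Ratio test on column x1 — row 1: entry -1/2 ≤ 0; row 2: (15/4)/(1/2) = 15/2. Minimum is 15/2 at row 2 (x2 leaves); pivot element 1/2.
Divide row 2 by 1/2; eliminate column x1 from the other rows.
Row 1 update in column RHS: 21/4 − (-1/2)·(15/2) = 9.

9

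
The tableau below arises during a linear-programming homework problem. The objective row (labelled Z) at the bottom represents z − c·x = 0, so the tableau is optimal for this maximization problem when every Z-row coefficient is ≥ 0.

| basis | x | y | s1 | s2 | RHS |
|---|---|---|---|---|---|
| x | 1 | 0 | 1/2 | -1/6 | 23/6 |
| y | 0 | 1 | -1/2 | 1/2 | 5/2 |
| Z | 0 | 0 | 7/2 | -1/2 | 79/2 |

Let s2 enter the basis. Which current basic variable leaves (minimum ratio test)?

Column s2 entries and ratios — x: -1/6 ≤ 0, skip; y: (5/2)/(1/2) = 5.
Smallest ratio is 5 in the row of y, so y leaves.

y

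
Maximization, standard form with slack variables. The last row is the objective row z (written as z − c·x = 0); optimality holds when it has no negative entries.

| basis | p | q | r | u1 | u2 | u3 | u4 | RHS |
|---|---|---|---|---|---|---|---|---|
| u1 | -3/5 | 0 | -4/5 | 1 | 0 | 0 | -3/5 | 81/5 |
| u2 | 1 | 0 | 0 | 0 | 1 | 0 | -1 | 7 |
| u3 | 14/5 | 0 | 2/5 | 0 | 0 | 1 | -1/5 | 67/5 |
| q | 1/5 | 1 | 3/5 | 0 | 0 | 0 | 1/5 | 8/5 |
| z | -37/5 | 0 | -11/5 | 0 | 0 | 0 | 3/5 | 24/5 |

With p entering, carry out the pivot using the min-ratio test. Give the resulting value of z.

Ratio test on column p — row 1: entry -3/5 ≤ 0; row 2: 7/1 = 7; row 3: (67/5)/(14/5) = 67/14; row 4: (8/5)/(1/5) = 8. Minimum is 67/14 at row 3 (u3 leaves); pivot element 14/5.
Pivot on row 3; the z-row RHS becomes 24/5 − (-37/5)·(67/14) = 563/14.

563/14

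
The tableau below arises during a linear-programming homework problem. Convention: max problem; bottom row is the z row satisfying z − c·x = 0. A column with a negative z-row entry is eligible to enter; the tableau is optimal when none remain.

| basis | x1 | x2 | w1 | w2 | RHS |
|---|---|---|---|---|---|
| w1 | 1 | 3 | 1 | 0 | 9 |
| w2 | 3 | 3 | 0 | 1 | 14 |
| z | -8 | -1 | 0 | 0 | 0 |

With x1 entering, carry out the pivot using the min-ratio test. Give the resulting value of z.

112/3

Ratio test on column x1 — row 1: 9/1 = 9; row 2: 14/3 = 14/3. Minimum is 14/3 at row 2 (w2 leaves); pivot element 3.
Pivot on row 2; the z-row RHS becomes 0 − (-8)·(14/3) = 112/3.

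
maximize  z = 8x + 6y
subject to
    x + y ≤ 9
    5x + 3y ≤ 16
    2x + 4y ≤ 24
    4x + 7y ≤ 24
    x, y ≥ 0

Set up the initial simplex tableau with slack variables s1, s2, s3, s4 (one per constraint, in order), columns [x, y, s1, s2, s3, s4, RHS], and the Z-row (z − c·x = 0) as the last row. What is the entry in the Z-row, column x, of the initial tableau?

-8

The Z-row carries the negated objective coefficients: the x entry is -8.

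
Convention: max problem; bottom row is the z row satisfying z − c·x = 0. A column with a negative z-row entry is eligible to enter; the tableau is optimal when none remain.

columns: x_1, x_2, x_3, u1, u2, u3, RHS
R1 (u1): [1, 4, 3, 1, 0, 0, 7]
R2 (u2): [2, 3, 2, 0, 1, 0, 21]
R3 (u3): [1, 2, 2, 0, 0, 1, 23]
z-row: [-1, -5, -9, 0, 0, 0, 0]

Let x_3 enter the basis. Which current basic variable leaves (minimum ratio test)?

u1

Column x_3 entries and ratios — u1: 7/3 = 7/3; u2: 21/2 = 21/2; u3: 23/2 = 23/2.
Smallest ratio is 7/3 in the row of u1, so u1 leaves.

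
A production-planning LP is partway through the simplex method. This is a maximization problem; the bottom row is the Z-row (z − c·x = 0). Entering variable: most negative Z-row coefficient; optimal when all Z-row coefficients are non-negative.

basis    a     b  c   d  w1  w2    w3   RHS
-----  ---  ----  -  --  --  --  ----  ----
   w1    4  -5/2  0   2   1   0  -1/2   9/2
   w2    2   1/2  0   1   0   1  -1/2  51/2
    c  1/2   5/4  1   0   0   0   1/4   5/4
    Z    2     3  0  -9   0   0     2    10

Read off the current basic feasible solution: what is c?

c is basic (row 3); its value is the RHS of that row, 5/4.

5/4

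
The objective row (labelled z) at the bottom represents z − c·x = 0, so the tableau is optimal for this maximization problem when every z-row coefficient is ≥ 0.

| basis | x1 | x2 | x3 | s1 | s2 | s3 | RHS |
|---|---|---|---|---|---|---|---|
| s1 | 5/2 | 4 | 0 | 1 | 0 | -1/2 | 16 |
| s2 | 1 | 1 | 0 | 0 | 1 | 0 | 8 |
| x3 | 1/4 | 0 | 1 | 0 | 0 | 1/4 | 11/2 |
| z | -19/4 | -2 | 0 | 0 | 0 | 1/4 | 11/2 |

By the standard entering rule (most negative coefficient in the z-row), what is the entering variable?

x1

Negative z-row entries: x1: -19/4, x2: -2.
The most negative is -19/4 in column x1, so x1 enters.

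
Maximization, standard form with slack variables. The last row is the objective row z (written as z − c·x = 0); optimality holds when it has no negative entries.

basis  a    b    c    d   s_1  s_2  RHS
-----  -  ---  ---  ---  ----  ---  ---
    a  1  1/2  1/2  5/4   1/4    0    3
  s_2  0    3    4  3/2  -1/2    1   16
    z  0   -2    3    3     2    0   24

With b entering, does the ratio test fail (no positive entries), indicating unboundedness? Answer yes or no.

no

Column b has positive entries in row(s) 1, 2, so the ratio test bounds it — not unbounded.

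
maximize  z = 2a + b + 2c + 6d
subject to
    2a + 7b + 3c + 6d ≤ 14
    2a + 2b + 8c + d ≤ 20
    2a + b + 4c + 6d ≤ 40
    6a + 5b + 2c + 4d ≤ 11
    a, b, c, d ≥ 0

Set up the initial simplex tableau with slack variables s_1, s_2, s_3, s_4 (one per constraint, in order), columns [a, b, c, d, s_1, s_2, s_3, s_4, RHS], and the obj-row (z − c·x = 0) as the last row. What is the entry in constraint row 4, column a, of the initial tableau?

6

Constraint 4 has coefficient 6 on a.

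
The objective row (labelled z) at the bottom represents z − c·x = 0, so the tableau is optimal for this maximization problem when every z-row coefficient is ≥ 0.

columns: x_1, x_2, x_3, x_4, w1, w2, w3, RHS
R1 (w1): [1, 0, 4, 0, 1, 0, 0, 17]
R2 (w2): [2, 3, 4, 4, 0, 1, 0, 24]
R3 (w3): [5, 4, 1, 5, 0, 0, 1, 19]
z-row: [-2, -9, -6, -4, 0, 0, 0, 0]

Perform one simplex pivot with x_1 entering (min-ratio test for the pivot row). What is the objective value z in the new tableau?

38/5

Ratio test on column x_1 — row 1: 17/1 = 17; row 2: 24/2 = 12; row 3: 19/5 = 19/5. Minimum is 19/5 at row 3 (w3 leaves); pivot element 5.
Pivot on row 3; the z-row RHS becomes 0 − (-2)·(19/5) = 38/5.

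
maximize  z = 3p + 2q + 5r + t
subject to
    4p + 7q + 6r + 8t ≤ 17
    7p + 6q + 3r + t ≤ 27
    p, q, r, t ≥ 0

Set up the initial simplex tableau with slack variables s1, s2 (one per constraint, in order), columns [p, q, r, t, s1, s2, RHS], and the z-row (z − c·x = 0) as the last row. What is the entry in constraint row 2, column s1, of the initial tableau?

0

Slack s1 belongs to constraint 1; its column is the unit vector e_1, so the entry in row 2 is 0.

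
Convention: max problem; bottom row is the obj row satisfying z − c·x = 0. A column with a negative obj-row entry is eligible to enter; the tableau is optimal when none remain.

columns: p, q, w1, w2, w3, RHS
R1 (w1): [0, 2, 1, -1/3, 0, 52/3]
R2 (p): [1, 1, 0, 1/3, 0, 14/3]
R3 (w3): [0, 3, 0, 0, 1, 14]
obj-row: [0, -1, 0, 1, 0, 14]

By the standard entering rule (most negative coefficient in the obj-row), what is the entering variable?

Negative obj-row entries: q: -1.
The most negative is -1 in column q, so q enters.

q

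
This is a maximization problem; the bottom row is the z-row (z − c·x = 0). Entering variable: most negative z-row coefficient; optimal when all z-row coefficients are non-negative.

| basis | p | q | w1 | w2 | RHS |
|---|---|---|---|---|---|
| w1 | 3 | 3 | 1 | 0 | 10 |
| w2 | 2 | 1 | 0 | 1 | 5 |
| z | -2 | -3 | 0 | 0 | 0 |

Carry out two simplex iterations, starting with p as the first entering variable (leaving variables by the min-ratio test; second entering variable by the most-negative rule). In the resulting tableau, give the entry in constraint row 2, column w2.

1

Ratio test on column p — row 1: 10/3 = 10/3; row 2: 5/2 = 5/2. Minimum is 5/2 at row 2 (w2 leaves); pivot element 2.
Divide row 2 by 2; eliminate column p from the other rows.
Second iteration: most negative z-row entry is -2 in column q, so q enters.
Ratio test on column q — row 1: (5/2)/(3/2) = 5/3; row 2: (5/2)/(1/2) = 5. Minimum is 5/3 at row 1 (w1 leaves); pivot element 3/2.
Divide row 1 by 3/2; eliminate column q from the other rows.
After both pivots, the entry at constraint row 2, column w2 is 1.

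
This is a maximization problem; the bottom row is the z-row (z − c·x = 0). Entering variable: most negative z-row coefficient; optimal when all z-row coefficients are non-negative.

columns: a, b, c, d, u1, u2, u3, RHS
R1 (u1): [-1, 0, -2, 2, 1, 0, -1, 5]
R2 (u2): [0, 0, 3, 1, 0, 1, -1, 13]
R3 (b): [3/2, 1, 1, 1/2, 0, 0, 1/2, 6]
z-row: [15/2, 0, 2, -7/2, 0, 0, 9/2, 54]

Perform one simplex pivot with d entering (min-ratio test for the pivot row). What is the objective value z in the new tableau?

251/4

Ratio test on column d — row 1: 5/2 = 5/2; row 2: 13/1 = 13; row 3: 6/(1/2) = 12. Minimum is 5/2 at row 1 (u1 leaves); pivot element 2.
Pivot on row 1; the z-row RHS becomes 54 − (-7/2)·(5/2) = 251/4.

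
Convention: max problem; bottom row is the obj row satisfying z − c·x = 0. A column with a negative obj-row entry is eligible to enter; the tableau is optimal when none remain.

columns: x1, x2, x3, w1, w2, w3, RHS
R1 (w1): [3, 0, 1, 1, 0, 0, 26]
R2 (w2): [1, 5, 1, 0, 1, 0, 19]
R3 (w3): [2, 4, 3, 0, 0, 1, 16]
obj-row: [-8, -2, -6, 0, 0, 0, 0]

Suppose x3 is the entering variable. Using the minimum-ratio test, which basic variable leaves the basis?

Column x3 entries and ratios — w1: 26/1 = 26; w2: 19/1 = 19; w3: 16/3 = 16/3.
Smallest ratio is 16/3 in the row of w3, so w3 leaves.

w3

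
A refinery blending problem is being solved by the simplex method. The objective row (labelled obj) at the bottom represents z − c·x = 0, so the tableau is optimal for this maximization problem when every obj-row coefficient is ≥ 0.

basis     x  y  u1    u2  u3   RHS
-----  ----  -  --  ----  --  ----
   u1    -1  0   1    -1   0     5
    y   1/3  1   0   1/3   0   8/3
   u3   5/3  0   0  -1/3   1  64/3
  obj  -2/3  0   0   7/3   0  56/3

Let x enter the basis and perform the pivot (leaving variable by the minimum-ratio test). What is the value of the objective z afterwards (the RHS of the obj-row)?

Ratio test on column x — row 1: entry -1 ≤ 0; row 2: (8/3)/(1/3) = 8; row 3: (64/3)/(5/3) = 64/5. Minimum is 8 at row 2 (y leaves); pivot element 1/3.
Pivot on row 2; the obj-row RHS becomes 56/3 − (-2/3)·8 = 24.

24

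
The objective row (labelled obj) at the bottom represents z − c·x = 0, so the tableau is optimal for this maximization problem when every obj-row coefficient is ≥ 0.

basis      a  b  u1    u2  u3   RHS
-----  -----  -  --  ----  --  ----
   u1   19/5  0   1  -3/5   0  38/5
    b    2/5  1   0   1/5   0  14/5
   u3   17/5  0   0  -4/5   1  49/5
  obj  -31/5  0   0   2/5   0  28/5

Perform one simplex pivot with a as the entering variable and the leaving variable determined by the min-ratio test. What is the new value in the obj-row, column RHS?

Ratio test on column a — row 1: (38/5)/(19/5) = 2; row 2: (14/5)/(2/5) = 7; row 3: (49/5)/(17/5) = 49/17. Minimum is 2 at row 1 (u1 leaves); pivot element 19/5.
Divide row 1 by 19/5; eliminate column a from the other rows.
obj-row update in column RHS: 28/5 − (-31/5)·2 = 18.

18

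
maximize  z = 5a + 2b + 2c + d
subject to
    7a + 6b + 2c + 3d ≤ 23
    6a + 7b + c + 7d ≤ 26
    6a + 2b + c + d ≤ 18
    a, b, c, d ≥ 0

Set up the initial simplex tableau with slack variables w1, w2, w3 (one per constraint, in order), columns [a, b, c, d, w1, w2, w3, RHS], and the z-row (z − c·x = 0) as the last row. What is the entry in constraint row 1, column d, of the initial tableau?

Constraint 1 has coefficient 3 on d.

3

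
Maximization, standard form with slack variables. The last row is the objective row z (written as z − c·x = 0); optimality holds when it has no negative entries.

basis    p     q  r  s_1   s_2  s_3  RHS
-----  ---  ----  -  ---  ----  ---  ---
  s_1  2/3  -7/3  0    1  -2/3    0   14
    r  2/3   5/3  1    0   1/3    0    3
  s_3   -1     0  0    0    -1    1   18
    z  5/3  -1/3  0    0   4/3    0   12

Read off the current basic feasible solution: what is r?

r is basic (row 2); its value is the RHS of that row, 3.

3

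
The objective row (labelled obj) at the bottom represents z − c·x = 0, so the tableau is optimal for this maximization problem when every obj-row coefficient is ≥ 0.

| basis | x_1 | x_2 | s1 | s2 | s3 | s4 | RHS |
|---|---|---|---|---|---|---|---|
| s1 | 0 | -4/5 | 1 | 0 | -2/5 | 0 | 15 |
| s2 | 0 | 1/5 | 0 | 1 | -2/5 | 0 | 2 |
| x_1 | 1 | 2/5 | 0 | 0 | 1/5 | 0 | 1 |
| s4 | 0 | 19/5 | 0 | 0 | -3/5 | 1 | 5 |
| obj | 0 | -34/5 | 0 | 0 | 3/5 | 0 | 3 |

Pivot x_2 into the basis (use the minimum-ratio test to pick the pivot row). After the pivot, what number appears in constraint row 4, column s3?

Ratio test on column x_2 — row 1: entry -4/5 ≤ 0; row 2: 2/(1/5) = 10; row 3: 1/(2/5) = 5/2; row 4: 5/(19/5) = 25/19. Minimum is 25/19 at row 4 (s4 leaves); pivot element 19/5.
Divide row 4 by 19/5; eliminate column x_2 from the other rows.
In the new row 4, the s3 entry is the old entry divided by the pivot: (-3/5)/(19/5) = -3/19.

-3/19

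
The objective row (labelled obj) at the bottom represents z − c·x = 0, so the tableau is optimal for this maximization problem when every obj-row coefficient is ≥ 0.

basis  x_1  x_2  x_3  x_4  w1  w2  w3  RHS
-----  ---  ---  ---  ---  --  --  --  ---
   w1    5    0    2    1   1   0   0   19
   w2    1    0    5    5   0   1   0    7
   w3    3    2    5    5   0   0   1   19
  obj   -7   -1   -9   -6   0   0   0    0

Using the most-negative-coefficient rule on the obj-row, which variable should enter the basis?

x_3

Negative obj-row entries: x_1: -7, x_2: -1, x_3: -9, x_4: -6.
The most negative is -9 in column x_3, so x_3 enters.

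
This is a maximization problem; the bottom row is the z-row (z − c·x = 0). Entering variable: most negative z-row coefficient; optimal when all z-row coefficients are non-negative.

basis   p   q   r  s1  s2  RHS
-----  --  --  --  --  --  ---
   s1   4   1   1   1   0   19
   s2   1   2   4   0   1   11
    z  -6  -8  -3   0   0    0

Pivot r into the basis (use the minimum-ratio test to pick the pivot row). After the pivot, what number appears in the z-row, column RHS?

33/4

Ratio test on column r — row 1: 19/1 = 19; row 2: 11/4 = 11/4. Minimum is 11/4 at row 2 (s2 leaves); pivot element 4.
Divide row 2 by 4; eliminate column r from the other rows.
z-row update in column RHS: 0 − (-3)·(11/4) = 33/4.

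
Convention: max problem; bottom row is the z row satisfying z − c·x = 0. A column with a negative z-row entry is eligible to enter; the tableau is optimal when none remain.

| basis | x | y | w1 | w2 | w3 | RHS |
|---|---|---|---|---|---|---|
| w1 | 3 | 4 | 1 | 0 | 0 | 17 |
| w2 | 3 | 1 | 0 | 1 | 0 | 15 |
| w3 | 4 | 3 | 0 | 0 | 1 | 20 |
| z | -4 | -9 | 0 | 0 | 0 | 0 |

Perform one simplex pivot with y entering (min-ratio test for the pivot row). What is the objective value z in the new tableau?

153/4

Ratio test on column y — row 1: 17/4 = 17/4; row 2: 15/1 = 15; row 3: 20/3 = 20/3. Minimum is 17/4 at row 1 (w1 leaves); pivot element 4.
Pivot on row 1; the z-row RHS becomes 0 − (-9)·(17/4) = 153/4.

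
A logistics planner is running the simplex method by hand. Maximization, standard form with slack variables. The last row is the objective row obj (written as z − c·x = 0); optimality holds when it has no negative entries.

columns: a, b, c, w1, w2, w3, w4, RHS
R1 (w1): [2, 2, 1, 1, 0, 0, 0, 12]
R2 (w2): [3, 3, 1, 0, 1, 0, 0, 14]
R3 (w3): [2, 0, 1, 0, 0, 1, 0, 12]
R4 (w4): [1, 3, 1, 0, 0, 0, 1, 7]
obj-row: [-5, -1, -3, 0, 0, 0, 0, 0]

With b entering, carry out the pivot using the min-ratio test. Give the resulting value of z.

7/3

Ratio test on column b — row 1: 12/2 = 6; row 2: 14/3 = 14/3; row 3: entry 0 ≤ 0; row 4: 7/3 = 7/3. Minimum is 7/3 at row 4 (w4 leaves); pivot element 3.
Pivot on row 4; the obj-row RHS becomes 0 − (-1)·(7/3) = 7/3.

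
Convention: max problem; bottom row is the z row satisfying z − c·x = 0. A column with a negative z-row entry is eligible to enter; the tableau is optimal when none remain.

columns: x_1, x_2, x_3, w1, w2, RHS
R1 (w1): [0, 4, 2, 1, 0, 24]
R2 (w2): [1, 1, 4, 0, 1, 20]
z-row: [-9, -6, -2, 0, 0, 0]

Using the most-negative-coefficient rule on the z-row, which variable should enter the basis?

x_1

Negative z-row entries: x_1: -9, x_2: -6, x_3: -2.
The most negative is -9 in column x_1, so x_1 enters.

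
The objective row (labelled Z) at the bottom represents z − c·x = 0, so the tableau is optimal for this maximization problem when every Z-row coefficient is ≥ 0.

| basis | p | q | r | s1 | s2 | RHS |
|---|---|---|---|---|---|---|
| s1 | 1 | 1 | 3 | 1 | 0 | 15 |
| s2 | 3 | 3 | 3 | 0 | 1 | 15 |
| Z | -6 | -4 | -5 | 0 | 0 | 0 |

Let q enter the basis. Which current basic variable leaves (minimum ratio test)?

s2

Column q entries and ratios — s1: 15/1 = 15; s2: 15/3 = 5.
Smallest ratio is 5 in the row of s2, so s2 leaves.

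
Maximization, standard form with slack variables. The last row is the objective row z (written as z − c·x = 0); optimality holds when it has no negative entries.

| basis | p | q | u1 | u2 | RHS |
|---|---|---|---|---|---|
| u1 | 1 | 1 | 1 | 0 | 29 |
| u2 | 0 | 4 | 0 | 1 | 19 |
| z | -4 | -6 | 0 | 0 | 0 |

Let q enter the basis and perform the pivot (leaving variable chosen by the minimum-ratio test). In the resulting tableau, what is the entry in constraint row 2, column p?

Ratio test on column q — row 1: 29/1 = 29; row 2: 19/4 = 19/4. Minimum is 19/4 at row 2 (u2 leaves); pivot element 4.
Divide row 2 by 4; eliminate column q from the other rows.
In the new row 2, the p entry is the old entry divided by the pivot: 0/4 = 0.

0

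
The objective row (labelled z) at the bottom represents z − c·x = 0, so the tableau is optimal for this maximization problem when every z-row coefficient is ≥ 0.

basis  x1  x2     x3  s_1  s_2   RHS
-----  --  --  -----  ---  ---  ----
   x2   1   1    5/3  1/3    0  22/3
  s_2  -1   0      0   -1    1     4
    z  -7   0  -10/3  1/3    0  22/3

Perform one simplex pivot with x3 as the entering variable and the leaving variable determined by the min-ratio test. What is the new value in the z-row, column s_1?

Ratio test on column x3 — row 1: (22/3)/(5/3) = 22/5; row 2: entry 0 ≤ 0. Minimum is 22/5 at row 1 (x2 leaves); pivot element 5/3.
Divide row 1 by 5/3; eliminate column x3 from the other rows.
z-row update in column s_1: 1/3 − (-10/3)·(1/5) = 1.

1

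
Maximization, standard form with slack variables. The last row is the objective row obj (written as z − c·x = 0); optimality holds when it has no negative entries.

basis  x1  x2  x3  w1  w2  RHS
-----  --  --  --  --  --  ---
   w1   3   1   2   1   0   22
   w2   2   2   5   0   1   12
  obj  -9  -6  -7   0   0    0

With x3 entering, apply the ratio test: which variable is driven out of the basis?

w2

Column x3 entries and ratios — w1: 22/2 = 11; w2: 12/5 = 12/5.
Smallest ratio is 12/5 in the row of w2, so w2 leaves.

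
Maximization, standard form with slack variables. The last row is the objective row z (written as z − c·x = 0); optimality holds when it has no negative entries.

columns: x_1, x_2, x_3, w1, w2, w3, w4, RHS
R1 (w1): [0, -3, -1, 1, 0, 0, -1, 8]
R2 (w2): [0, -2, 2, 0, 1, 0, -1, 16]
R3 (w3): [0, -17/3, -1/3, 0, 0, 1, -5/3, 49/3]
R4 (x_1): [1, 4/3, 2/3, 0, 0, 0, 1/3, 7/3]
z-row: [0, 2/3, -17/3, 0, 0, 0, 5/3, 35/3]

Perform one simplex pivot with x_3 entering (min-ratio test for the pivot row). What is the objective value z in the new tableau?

63/2

Ratio test on column x_3 — row 1: entry -1 ≤ 0; row 2: 16/2 = 8; row 3: entry -1/3 ≤ 0; row 4: (7/3)/(2/3) = 7/2. Minimum is 7/2 at row 4 (x_1 leaves); pivot element 2/3.
Pivot on row 4; the z-row RHS becomes 35/3 − (-17/3)·(7/2) = 63/2.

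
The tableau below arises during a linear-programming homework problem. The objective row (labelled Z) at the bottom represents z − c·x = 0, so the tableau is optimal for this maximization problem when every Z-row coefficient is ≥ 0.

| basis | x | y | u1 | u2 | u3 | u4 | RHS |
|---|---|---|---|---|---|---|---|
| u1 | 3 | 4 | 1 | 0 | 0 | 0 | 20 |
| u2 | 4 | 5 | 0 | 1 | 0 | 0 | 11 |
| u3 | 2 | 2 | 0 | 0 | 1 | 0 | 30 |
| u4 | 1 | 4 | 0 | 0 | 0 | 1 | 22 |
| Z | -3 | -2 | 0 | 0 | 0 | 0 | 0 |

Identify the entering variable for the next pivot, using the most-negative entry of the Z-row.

Negative Z-row entries: x: -3, y: -2.
The most negative is -3 in column x, so x enters.

x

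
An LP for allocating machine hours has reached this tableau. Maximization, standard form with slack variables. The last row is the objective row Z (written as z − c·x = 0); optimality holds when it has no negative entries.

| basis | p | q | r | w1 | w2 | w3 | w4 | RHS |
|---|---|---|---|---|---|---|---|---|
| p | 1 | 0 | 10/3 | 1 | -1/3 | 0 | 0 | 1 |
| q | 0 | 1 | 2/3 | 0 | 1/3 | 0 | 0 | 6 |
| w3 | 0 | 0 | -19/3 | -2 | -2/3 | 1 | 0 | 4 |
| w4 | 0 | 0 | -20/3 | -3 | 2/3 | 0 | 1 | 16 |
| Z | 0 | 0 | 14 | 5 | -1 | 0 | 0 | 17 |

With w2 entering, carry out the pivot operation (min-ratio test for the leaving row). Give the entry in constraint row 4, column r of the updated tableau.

-8

Ratio test on column w2 — row 1: entry -1/3 ≤ 0; row 2: 6/(1/3) = 18; row 3: entry -2/3 ≤ 0; row 4: 16/(2/3) = 24. Minimum is 18 at row 2 (q leaves); pivot element 1/3.
Divide row 2 by 1/3; eliminate column w2 from the other rows.
Row 4 update in column r: -20/3 − (2/3)·2 = -8.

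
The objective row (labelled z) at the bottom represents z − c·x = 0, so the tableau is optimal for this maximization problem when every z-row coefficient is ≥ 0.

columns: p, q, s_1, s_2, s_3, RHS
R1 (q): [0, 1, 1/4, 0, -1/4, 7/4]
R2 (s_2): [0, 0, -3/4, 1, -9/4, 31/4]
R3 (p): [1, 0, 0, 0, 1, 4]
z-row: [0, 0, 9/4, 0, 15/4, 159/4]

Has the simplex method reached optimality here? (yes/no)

Every z-row coefficient is ≥ 0, so the tableau is optimal.

yes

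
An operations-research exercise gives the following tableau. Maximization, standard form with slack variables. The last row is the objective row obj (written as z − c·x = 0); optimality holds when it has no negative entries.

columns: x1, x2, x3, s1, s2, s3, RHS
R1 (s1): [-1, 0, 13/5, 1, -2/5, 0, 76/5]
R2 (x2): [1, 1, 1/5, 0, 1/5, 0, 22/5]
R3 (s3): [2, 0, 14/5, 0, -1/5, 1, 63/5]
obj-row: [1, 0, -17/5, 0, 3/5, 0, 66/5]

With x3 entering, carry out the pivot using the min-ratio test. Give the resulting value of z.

Ratio test on column x3 — row 1: (76/5)/(13/5) = 76/13; row 2: (22/5)/(1/5) = 22; row 3: (63/5)/(14/5) = 9/2. Minimum is 9/2 at row 3 (s3 leaves); pivot element 14/5.
Pivot on row 3; the obj-row RHS becomes 66/5 − (-17/5)·(9/2) = 57/2.

57/2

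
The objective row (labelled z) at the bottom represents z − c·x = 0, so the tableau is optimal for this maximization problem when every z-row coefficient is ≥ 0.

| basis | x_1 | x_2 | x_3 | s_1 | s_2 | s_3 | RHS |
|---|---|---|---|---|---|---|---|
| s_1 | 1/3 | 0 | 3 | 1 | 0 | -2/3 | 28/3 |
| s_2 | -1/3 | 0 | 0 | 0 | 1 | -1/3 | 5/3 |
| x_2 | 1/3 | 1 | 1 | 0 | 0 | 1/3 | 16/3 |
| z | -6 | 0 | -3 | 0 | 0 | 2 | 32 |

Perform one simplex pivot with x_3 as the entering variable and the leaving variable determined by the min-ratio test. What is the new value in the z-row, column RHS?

Ratio test on column x_3 — row 1: (28/3)/3 = 28/9; row 2: entry 0 ≤ 0; row 3: (16/3)/1 = 16/3. Minimum is 28/9 at row 1 (s_1 leaves); pivot element 3.
Divide row 1 by 3; eliminate column x_3 from the other rows.
z-row update in column RHS: 32 − (-3)·(28/9) = 124/3.

124/3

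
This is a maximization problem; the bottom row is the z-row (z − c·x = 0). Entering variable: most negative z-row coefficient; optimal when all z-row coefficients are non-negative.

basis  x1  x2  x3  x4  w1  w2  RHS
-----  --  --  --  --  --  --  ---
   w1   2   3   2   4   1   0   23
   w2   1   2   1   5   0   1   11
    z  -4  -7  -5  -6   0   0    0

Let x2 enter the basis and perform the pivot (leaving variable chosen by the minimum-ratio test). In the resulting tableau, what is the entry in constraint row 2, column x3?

Ratio test on column x2 — row 1: 23/3 = 23/3; row 2: 11/2 = 11/2. Minimum is 11/2 at row 2 (w2 leaves); pivot element 2.
Divide row 2 by 2; eliminate column x2 from the other rows.
In the new row 2, the x3 entry is the old entry divided by the pivot: 1/2 = 1/2.

1/2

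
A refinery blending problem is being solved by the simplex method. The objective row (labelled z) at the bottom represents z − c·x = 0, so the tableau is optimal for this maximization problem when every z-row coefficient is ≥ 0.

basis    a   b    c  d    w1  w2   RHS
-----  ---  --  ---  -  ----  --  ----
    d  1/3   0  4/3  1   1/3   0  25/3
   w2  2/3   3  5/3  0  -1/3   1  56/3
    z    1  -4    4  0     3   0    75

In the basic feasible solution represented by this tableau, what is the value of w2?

w2 is basic (row 2); its value is the RHS of that row, 56/3.

56/3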